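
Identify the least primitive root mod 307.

φ(307) = 307 − 1 = 306 = 2 · 3^2 · 17.
Test candidates g = 2, 3, … against the prime factors q ∈ {2, 3, 17} of φ(307): g is a generator iff g^(306/q) ≢ 1 for every such q.
g = 2: 2^153 ≡ 306; 2^102 ≡ 1 — hits 1, so not a primitive root.
g = 3: 3^153 ≡ 306; 3^102 ≡ 1 — hits 1, so not a primitive root.
g = 4: 4^153 ≡ 1 — hits 1, so not a primitive root.
g = 5: 5^153 ≡ 306; 5^102 ≡ 289; 5^18 ≡ 81 — none is 1, so 5 is a primitive root.
Hence the least primitive root of 307 is 5.

5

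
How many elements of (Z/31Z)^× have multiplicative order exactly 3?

φ(31) = 31 − 1 = 30 = 2 · 3 · 5.
Since (Z/31Z)^× is cyclic of order 30, the number of elements of order d is φ(d) when d | 30 and 0 otherwise.
3 | 30, and φ(3) = 3 − 1 = 2.

2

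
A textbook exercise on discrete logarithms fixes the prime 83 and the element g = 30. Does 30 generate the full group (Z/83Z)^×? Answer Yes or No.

No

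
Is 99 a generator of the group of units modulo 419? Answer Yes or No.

Yes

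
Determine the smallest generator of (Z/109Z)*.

φ(109) = 109 − 1 = 108 = 2^2 · 3^3.
g is a primitive root iff g^(108/q) ≢ 1 (mod 109) for each prime q ∈ {2, 3}.
g = 2: 2^54 ≡ 108; 2^36 ≡ 1 — hits 1, so not a primitive root.
g = 3: 3^54 ≡ 1 — hits 1, so not a primitive root.
g = 4: 4^54 ≡ 1 — hits 1, so not a primitive root.
g = 5: 5^54 ≡ 1 — hits 1, so not a primitive root.
g = 6: 6^54 ≡ 108; 6^36 ≡ 63 — none is 1, so 6 is a primitive root.
So 6 is the smallest generator of (Z/109Z)^×.

6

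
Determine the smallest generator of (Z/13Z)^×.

φ(13) = 13 − 1 = 12 = 2^2 · 3.
Test candidates g = 2, 3, … against the prime factors q ∈ {2, 3} of φ(13): g is a generator iff g^(12/q) ≢ 1 for every such q.
g = 2: 2^6 ≡ 12; 2^4 ≡ 3 — none is 1, so 2 is a primitive root.
Hence the least primitive root of 13 is 2.

2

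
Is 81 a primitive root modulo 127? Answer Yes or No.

No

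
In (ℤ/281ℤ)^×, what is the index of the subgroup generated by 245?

By Lagrange's theorem, ord_281(245) divides φ(281) = 281 − 1 = 280 = 2^3 · 5 · 7.
Divisors of 280: 1, 2, 4, 5, 7, 8, 10, 14, 20, 28, 35, 40, 56, 70, 140, 280.
Compute 245^d (mod 281) for the divisors d until we hit 1:
245^1 ≡ 245 (mod 281)
245^2 ≡ 172 (mod 281)
245^4 ≡ 79 (mod 281)
245^5 ≡ 247 (mod 281)
245^7 ≡ 53 (mod 281)
245^8 ≡ 59 (mod 281)
245^10 ≡ 32 (mod 281)
245^14 ≡ 280 (mod 281)
245^20 ≡ 181 (mod 281)
245^28 ≡ 1 (mod 281) ✓
Thus |⟨245⟩| = ord(245) = 28.
Index = |(Z/281Z)^×| / |⟨245⟩| = 280 / 28 = 10.

10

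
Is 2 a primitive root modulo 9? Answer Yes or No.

φ(9) = φ(3^2) = 3·(3−1) = 6 = 2 · 3.
2 is a primitive root mod 9 iff 2^(φ(9)/q) ≢ 1 for every prime q | φ(9), i.e. q ∈ {2, 3}.
2^3 ≡ 8 (mod 9)  [q = 2: ≢ 1 ✓]
2^2 ≡ 4 (mod 9)  [q = 3: ≢ 1 ✓]
None equal 1, so ord_9(2) = 6: 2 is a primitive root.

Yes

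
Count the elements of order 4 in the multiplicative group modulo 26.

2

φ(26) = φ(2)·φ(13) = 1·12 = 12 = 2^2 · 3.
Since (Z/26Z)^× is cyclic of order 12, the number of elements of order d is φ(d) when d | 12 and 0 otherwise.
4 = 2^2 divides 12, and φ(4) = 2.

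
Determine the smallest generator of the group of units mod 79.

3

φ(79) = 79 − 1 = 78 = 2 · 3 · 13.
Test candidates g = 2, 3, … against the prime factors q ∈ {2, 3, 13} of φ(79): g is a generator iff g^(78/q) ≢ 1 for every such q.
g = 2: 2^39 ≡ 1 — hits 1, so not a primitive root.
g = 3: 3^39 ≡ 78; 3^26 ≡ 23; 3^6 ≡ 18 — none is 1, so 3 is a primitive root.
So 3 is the smallest generator of (Z/79Z)^×.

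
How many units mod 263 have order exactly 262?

φ(263) = 263 − 1 = 262 = 2 · 131.
In a cyclic group of order 262, there are φ(d) elements of order d for each divisor d of 262, and zero for non-divisors.
262 = 2 · 131 divides 262, and φ(262) = 130.

130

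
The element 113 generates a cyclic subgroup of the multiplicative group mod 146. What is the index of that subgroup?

1

The order of 113 must divide φ(146) = φ(2)·φ(73) = 1·72 = 72 = 2^3 · 3^2.
Divisors of 72: 1, 2, 3, 4, 6, 8, 9, 12, 18, 24, 36, 72.
Test each divisor d:
113^1 ≡ 113 (mod 146)
113^2 ≡ 67 (mod 146)
113^3 ≡ 125 (mod 146)
113^4 ≡ 109 (mod 146)
113^6 ≡ 3 (mod 146)
113^8 ≡ 55 (mod 146)
113^9 ≡ 83 (mod 146)
113^12 ≡ 9 (mod 146)
113^18 ≡ 27 (mod 146)
113^24 ≡ 81 (mod 146)
113^36 ≡ 145 (mod 146)
113^72 ≡ 1 (mod 146) ✓
The order of 113 is 72, so the subgroup it generates has 72 elements.
Index = |(Z/146Z)^×| / |⟨113⟩| = 72 / 72 = 1.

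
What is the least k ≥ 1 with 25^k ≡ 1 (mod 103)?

51

The order of 25 must divide φ(103) = 103 − 1 = 102 = 2 · 3 · 17.
Divisors of 102: 1, 2, 3, 6, 17, 34, 51, 102.
Evaluate successive powers at the divisors of 102:
25^1 ≡ 25 (mod 103)
25^2 ≡ 7 (mod 103)
25^3 ≡ 72 (mod 103)
25^6 ≡ 34 (mod 103)
25^17 ≡ 56 (mod 103)
25^34 ≡ 46 (mod 103)
25^51 ≡ 1 (mod 103) ✓
The smallest such exponent is 51, so the order of 25 is 51.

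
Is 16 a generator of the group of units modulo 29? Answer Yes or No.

φ(29) = 29 − 1 = 28 = 2^2 · 7.
It suffices to check that the order of 16 is not a proper divisor of 28: compute 16^(28/q) for q ∈ {2, 7}.
16^14 ≡ 1 (mod 29)  [q = 2: ≡ 1 ✗]
16^4 ≡ 25 (mod 29)  [q = 7: ≢ 1 ✓]
16^14 ≡ 1 shows ord(16) | 14, strictly less than φ(29); not a primitive root.

No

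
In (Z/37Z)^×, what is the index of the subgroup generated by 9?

4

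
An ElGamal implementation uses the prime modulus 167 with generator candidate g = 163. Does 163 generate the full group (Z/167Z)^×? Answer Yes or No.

φ(167) = 167 − 1 = 166 = 2 · 83.
An element g generates (Z/167Z)^× iff g^(166/q) ≢ 1 (mod 167) for each prime q ∈ {2, 83}.
163^83 ≡ 166 (mod 167)  [q = 2: ≢ 1 ✓]
163^2 ≡ 16 (mod 167)  [q = 83: ≢ 1 ✓]
All checks pass, so 163 has order 166 and is a primitive root modulo 167.

Yes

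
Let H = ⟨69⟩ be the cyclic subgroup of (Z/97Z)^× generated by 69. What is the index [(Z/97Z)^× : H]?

3

ord(69) | φ(97) = 97 − 1 = 96 = 2^5 · 3.
Divisors of 96: 1, 2, 3, 4, 6, 8, 12, 16, 24, 32, 48, 96.
Test each divisor d:
69^1 ≡ 69
69^2 ≡ 8
69^3 ≡ 67
69^4 ≡ 64
69^6 ≡ 27
69^8 ≡ 22
69^12 ≡ 50
69^16 ≡ 96
69^24 ≡ 75
69^32 ≡ 1
So ord_97(69) = 32, hence |⟨69⟩| = 32.
Index = |(Z/97Z)^×| / |⟨69⟩| = 96 / 32 = 3.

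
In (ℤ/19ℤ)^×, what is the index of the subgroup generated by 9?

ord(9) | φ(19) = 19 − 1 = 18 = 2 · 3^2.
Divisors of 18: 1, 2, 3, 6, 9, 18.
Evaluate successive powers at the divisors of 18:
9^1 ≡ 9 (mod 19)
9^2 ≡ 5 (mod 19)
9^3 ≡ 7 (mod 19)
9^6 ≡ 11 (mod 19)
9^9 ≡ 1 (mod 19) ✓
So ord_19(9) = 9, hence |⟨9⟩| = 9.
The index is φ(19) / ord(9) = 18 / 9 = 2.

2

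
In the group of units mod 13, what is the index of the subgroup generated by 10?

By Lagrange's theorem, ord_13(10) divides φ(13) = 13 − 1 = 12 = 2^2 · 3.
Divisors of 12: 1, 2, 3, 4, 6, 12.
Check 10^d mod 13 for each divisor in increasing order:
10^1 ≡ 10
10^2 ≡ 9
10^3 ≡ 12
10^4 ≡ 3
10^6 ≡ 1
Thus |⟨10⟩| = ord(10) = 6.
The index is φ(13) / ord(10) = 12 / 6 = 2.

2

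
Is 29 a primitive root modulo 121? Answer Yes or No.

φ(121) = φ(11^2) = 11·(11−1) = 110 = 2 · 5 · 11.
Test 29^(110/q) mod 121 for each prime factor q of 110:
29^55 ≡ 120 (mod 121)  [q = 2: ≢ 1 ✓]
29^22 ≡ 27 (mod 121)  [q = 5: ≢ 1 ✓]
29^10 ≡ 89 (mod 121)  [q = 11: ≢ 1 ✓]
All checks pass, so 29 has order 110 and is a primitive root modulo 121.

Yes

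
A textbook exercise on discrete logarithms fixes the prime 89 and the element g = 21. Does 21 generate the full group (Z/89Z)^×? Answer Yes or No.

φ(89) = 89 − 1 = 88 = 2^3 · 11.
An element g generates (Z/89Z)^× iff g^(88/q) ≢ 1 (mod 89) for each prime q ∈ {2, 11}.
21^44 ≡ 1 (mod 89)  [q = 2: ≡ 1 ✗]
21^8 ≡ 78 (mod 89)  [q = 11: ≢ 1 ✓]
Since 21^44 ≡ 1, the order of 21 divides 44 < 88, so 21 is not a primitive root.

No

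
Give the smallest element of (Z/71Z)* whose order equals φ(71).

φ(71) = 71 − 1 = 70 = 2 · 5 · 7.
g is a primitive root iff g^(70/q) ≢ 1 (mod 71) for each prime q ∈ {2, 5, 7}.
g = 2: 2^35 ≡ 1 — hits 1, so not a primitive root.
g = 3: 3^35 ≡ 1 — hits 1, so not a primitive root.
g = 4: 4^35 ≡ 1 — hits 1, so not a primitive root.
g = 5: 5^35 ≡ 1 — hits 1, so not a primitive root.
g = 6: 6^35 ≡ 1 — hits 1, so not a primitive root.
g = 7: 7^35 ≡ 70; 7^14 ≡ 54; 7^10 ≡ 45 — none is 1, so 7 is a primitive root.
So 7 is the smallest generator of (Z/71Z)^×.

7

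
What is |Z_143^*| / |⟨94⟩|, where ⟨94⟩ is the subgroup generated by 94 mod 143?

Since 94 ∈ (Z/143Z)^×, its order divides φ(143) = φ(11·13) = (11−1)·(13−1) = 10·12 = 120 = 2^3 · 3 · 5.
Divisors of 120: 1, 2, 3, 4, 5, 6, 8, 10, 12, 15, 20, 24, 30, 40, 60, 120.
Compute 94^d (mod 143) for the divisors d until we hit 1:
94^1 ≡ 94 (mod 143)
94^2 ≡ 113 (mod 143)
94^3 ≡ 40 (mod 143)
94^4 ≡ 42 (mod 143)
94^5 ≡ 87 (mod 143)
94^6 ≡ 27 (mod 143)
94^8 ≡ 48 (mod 143)
94^10 ≡ 133 (mod 143)
94^12 ≡ 14 (mod 143)
94^15 ≡ 131 (mod 143)
94^20 ≡ 100 (mod 143)
94^24 ≡ 53 (mod 143)
94^30 ≡ 1 (mod 143) ✓
So ord_143(94) = 30, hence |⟨94⟩| = 30.
[(Z/143Z)^× : ⟨94⟩] = 120/30 = 4.

4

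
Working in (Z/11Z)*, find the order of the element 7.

10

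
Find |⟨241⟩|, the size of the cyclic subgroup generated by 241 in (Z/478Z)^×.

By Lagrange's theorem, ord_478(241) divides φ(478) = φ(2)·φ(239) = 1·238 = 238 = 2 · 7 · 17.
Divisors of 238: 1, 2, 7, 14, 17, 34, 119, 238.
Check 241^d mod 478 for each divisor in increasing order:
241^1 ≡ 241 (mod 478)
241^2 ≡ 243 (mod 478)
241^7 ≡ 367 (mod 478)
241^14 ≡ 371 (mod 478)
241^17 ≡ 339 (mod 478)
241^34 ≡ 201 (mod 478)
241^119 ≡ 1 (mod 478) ✓
Hence ord(241) = 119.

119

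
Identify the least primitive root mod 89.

3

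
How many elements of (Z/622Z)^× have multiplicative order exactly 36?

φ(622) = φ(2)·φ(311) = 1·310 = 310 = 2 · 5 · 31.
(Z/622Z)^× is cyclic (|G| = 310); a cyclic group of order m has exactly φ(d) elements of each order d | m, and none otherwise.
36 does not divide 310, so no element of (Z/622Z)^× has order 36.

0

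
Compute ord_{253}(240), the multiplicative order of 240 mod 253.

110

The order of 240 must divide φ(253) = φ(11·23) = (11−1)·(23−1) = 10·22 = 220 = 2^2 · 5 · 11.
Divisors of 220: 1, 2, 4, 5, 10, 11, 20, 22, 44, 55, 110, 220.
Test each divisor d:
240^1 ≡ 240 (mod 253)
240^2 ≡ 169 (mod 253)
240^4 ≡ 225 (mod 253)
240^5 ≡ 111 (mod 253)
240^10 ≡ 177 (mod 253)
240^11 ≡ 229 (mod 253)
240^20 ≡ 210 (mod 253)
240^22 ≡ 70 (mod 253)
240^44 ≡ 93 (mod 253)
240^55 ≡ 45 (mod 253)
240^110 ≡ 1 (mod 253) ✓
Hence ord(240) = 110.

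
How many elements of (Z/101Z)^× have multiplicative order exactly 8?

0

φ(101) = 101 − 1 = 100 = 2^2 · 5^2.
In a cyclic group of order 100, there are φ(d) elements of order d for each divisor d of 100, and zero for non-divisors.
8 does not divide 100, so no element of (Z/101Z)^× has order 8.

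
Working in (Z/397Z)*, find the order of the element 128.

44

By Lagrange's theorem, ord_397(128) divides φ(397) = 397 − 1 = 396 = 2^2 · 3^2 · 11.
Divisors of 396: 1, 2, 3, 4, 6, 9, 11, 12, 18, 22, 33, 36, 44, 66, 99, 132, 198, 396.
Test each divisor d:
128^1 ≡ 128 (mod 397)
128^2 ≡ 107 (mod 397)
128^3 ≡ 198 (mod 397)
128^4 ≡ 333 (mod 397)
128^6 ≡ 298 (mod 397)
128^9 ≡ 248 (mod 397)
128^11 ≡ 334 (mod 397)
128^12 ≡ 273 (mod 397)
128^18 ≡ 366 (mod 397)
128^22 ≡ 396 (mod 397)
128^33 ≡ 63 (mod 397)
128^36 ≡ 167 (mod 397)
128^44 ≡ 1 (mod 397) ✓
So ord_397(128) = 44.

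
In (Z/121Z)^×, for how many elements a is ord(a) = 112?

φ(121) = φ(11^2) = 11·(11−1) = 110 = 2 · 5 · 11.
(Z/121Z)^× is cyclic (|G| = 110); a cyclic group of order m has exactly φ(d) elements of each order d | m, and none otherwise.
112 does not divide 110, so no element of (Z/121Z)^× has order 112.

0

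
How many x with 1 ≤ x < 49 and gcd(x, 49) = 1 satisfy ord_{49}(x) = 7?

6

φ(49) = φ(7^2) = 7·(7−1) = 42 = 2 · 3 · 7.
Since (Z/49Z)^× is cyclic of order 42, the number of elements of order d is φ(d) when d | 42 and 0 otherwise.
7 | 42, and φ(7) = 7 − 1 = 6.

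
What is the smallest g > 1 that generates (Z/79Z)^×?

φ(79) = 79 − 1 = 78 = 2 · 3 · 13.
Test candidates g = 2, 3, … against the prime factors q ∈ {2, 3, 13} of φ(79): g is a generator iff g^(78/q) ≢ 1 for every such q.
g = 2: 2^39 ≡ 1 — hits 1, so not a primitive root.
g = 3: 3^39 ≡ 78; 3^26 ≡ 23; 3^6 ≡ 18 — none is 1, so 3 is a primitive root.
So 3 is the smallest generator of (Z/79Z)^×.

3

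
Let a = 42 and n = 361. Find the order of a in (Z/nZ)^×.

171

ord(42) | φ(361) = φ(19^2) = 19·(19−1) = 342 = 2 · 3^2 · 19.
Divisors of 342: 1, 2, 3, 6, 9, 18, 19, 38, 57, 114, 171, 342.
Evaluate successive powers at the divisors of 342:
42^1 ≡ 42 (mod 361)
42^2 ≡ 320 (mod 361)
42^3 ≡ 83 (mod 361)
42^6 ≡ 30 (mod 361)
42^9 ≡ 324 (mod 361)
42^18 ≡ 286 (mod 361)
42^19 ≡ 99 (mod 361)
42^38 ≡ 54 (mod 361)
42^57 ≡ 292 (mod 361)
42^114 ≡ 68 (mod 361)
42^171 ≡ 1 (mod 361) ✓
Therefore the multiplicative order of 42 modulo 361 is 171.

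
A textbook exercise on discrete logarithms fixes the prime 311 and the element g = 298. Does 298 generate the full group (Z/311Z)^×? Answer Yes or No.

No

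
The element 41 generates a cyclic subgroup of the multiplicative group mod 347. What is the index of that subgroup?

1

The order of 41 must divide φ(347) = 347 − 1 = 346 = 2 · 173.
Divisors of 346: 1, 2, 173, 346.
Evaluate successive powers at the divisors of 346:
41^1 ≡ 41 (mod 347)
41^2 ≡ 293 (mod 347)
41^173 ≡ 346 (mod 347)
41^346 ≡ 1 (mod 347) ✓
Thus |⟨41⟩| = ord(41) = 346.
[(Z/347Z)^× : ⟨41⟩] = 346/346 = 1.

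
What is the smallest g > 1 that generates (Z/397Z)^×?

φ(397) = 397 − 1 = 396 = 2^2 · 3^2 · 11.
Test candidates g = 2, 3, … against the prime factors q ∈ {2, 3, 11} of φ(397): g is a generator iff g^(396/q) ≢ 1 for every such q.
g = 2: 2^198 ≡ 396; 2^132 ≡ 1 — hits 1, so not a primitive root.
g = 3: 3^198 ≡ 1 — hits 1, so not a primitive root.
g = 4: 4^198 ≡ 1 — hits 1, so not a primitive root.
g = 5: 5^198 ≡ 396; 5^132 ≡ 362; 5^36 ≡ 290 — none is 1, so 5 is a primitive root.
Hence the least primitive root of 397 is 5.

5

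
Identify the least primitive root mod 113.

3

φ(113) = 113 − 1 = 112 = 2^4 · 7.
g is a primitive root iff g^(112/q) ≢ 1 (mod 113) for each prime q ∈ {2, 7}.
g = 2: 2^56 ≡ 1 — hits 1, so not a primitive root.
g = 3: 3^56 ≡ 112; 3^16 ≡ 49 — none is 1, so 3 is a primitive root.
Hence the least primitive root of 113 is 3.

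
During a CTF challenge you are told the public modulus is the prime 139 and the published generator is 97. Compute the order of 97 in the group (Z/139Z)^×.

6

Since 97 ∈ (Z/139Z)^×, its order divides φ(139) = 139 − 1 = 138 = 2 · 3 · 23.
Divisors of 138: 1, 2, 3, 6, 23, 46, 69, 138.
Test each divisor d:
97^1 ≡ 97 (mod 139)
97^2 ≡ 96 (mod 139)
97^3 ≡ 138 (mod 139)
97^6 ≡ 1 (mod 139) ✓
The smallest such exponent is 6, so the order of 97 is 6.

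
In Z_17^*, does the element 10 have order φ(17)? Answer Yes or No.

φ(17) = 17 − 1 = 16 = 2^4.
An element g generates (Z/17Z)^× iff g^(16/q) ≢ 1 (mod 17) for each prime q ∈ {2}.
10^8 ≡ 16 (mod 17)  [q = 2: ≢ 1 ✓]
Every test exponent gives a nontrivial residue, hence 10 generates the full group.

Yes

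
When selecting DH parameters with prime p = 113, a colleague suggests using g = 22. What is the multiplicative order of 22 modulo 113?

56

ord(22) | φ(113) = 113 − 1 = 112 = 2^4 · 7.
Divisors of 112: 1, 2, 4, 7, 8, 14, 16, 28, 56, 112.
Compute 22^d (mod 113) for the divisors d until we hit 1:
22^1 ≡ 22
22^2 ≡ 32
22^4 ≡ 7
22^7 ≡ 69
22^8 ≡ 49
22^14 ≡ 15
22^16 ≡ 28
22^28 ≡ 112
22^56 ≡ 1
Hence ord(22) = 56.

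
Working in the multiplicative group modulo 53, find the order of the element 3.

ord(3) | φ(53) = 53 − 1 = 52 = 2^2 · 13.
Divisors of 52: 1, 2, 4, 13, 26, 52.
Evaluate successive powers at the divisors of 52:
3^1 ≡ 3
3^2 ≡ 9
3^4 ≡ 28
3^13 ≡ 30
3^26 ≡ 52
3^52 ≡ 1
Therefore the multiplicative order of 3 modulo 53 is 52.

52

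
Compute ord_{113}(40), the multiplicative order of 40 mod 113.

16

ord(40) | φ(113) = 113 − 1 = 112 = 2^4 · 7.
Divisors of 112: 1, 2, 4, 7, 8, 14, 16, 28, 56, 112.
Test each divisor d:
40^1 ≡ 40
40^2 ≡ 18
40^4 ≡ 98
40^7 ≡ 48
40^8 ≡ 112
40^14 ≡ 44
40^16 ≡ 1
The smallest such exponent is 16, so the order of 40 is 16.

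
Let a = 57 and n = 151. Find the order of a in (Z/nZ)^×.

By Lagrange's theorem, ord_151(57) divides φ(151) = 151 − 1 = 150 = 2 · 3 · 5^2.
Divisors of 150: 1, 2, 3, 5, 6, 10, 15, 25, 30, 50, 75, 150.
Compute 57^d (mod 151) for the divisors d until we hit 1:
57^1 ≡ 57 (mod 151)
57^2 ≡ 78 (mod 151)
57^3 ≡ 67 (mod 151)
57^5 ≡ 92 (mod 151)
57^6 ≡ 110 (mod 151)
57^10 ≡ 8 (mod 151)
57^15 ≡ 132 (mod 151)
57^25 ≡ 150 (mod 151)
57^30 ≡ 59 (mod 151)
57^50 ≡ 1 (mod 151) ✓
Therefore the multiplicative order of 57 modulo 151 is 50.

50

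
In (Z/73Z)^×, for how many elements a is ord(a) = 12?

φ(73) = 73 − 1 = 72 = 2^3 · 3^2.
Since (Z/73Z)^× is cyclic of order 72, the number of elements of order d is φ(d) when d | 72 and 0 otherwise.
12 = 2^2 · 3 divides 72, and φ(12) = 4.

4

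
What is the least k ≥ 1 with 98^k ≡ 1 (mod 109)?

108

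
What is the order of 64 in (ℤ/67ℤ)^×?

Since 64 ∈ (Z/67Z)^×, its order divides φ(67) = 67 − 1 = 66 = 2 · 3 · 11.
Divisors of 66: 1, 2, 3, 6, 11, 22, 33, 66.
Test each divisor d:
64^1 ≡ 64
64^2 ≡ 9
64^3 ≡ 40
64^6 ≡ 59
64^11 ≡ 1
Hence ord(64) = 11.

11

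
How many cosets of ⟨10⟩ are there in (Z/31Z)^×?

ord(10) | φ(31) = 31 − 1 = 30 = 2 · 3 · 5.
Divisors of 30: 1, 2, 3, 5, 6, 10, 15, 30.
Check 10^d mod 31 for each divisor in increasing order:
10^1 ≡ 10 (mod 31)
10^2 ≡ 7 (mod 31)
10^3 ≡ 8 (mod 31)
10^5 ≡ 25 (mod 31)
10^6 ≡ 2 (mod 31)
10^10 ≡ 5 (mod 31)
10^15 ≡ 1 (mod 31) ✓
So ord_31(10) = 15, hence |⟨10⟩| = 15.
Index = |(Z/31Z)^×| / |⟨10⟩| = 30 / 15 = 2.

2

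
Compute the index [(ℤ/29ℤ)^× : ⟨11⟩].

1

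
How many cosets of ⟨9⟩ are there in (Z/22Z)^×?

2

Since 9 ∈ (Z/22Z)^×, its order divides φ(22) = φ(2)·φ(11) = 1·10 = 10 = 2 · 5.
Divisors of 10: 1, 2, 5, 10.
Compute 9^d (mod 22) for the divisors d until we hit 1:
9^1 ≡ 9 (mod 22)
9^2 ≡ 15 (mod 22)
9^5 ≡ 1 (mod 22) ✓
The order of 9 is 5, so the subgroup it generates has 5 elements.
Index = |(Z/22Z)^×| / |⟨9⟩| = 10 / 5 = 2.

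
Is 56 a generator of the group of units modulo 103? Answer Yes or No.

No

φ(103) = 103 − 1 = 102 = 2 · 3 · 17.
56 is a primitive root mod 103 iff 56^(φ(103)/q) ≢ 1 for every prime q | φ(103), i.e. q ∈ {2, 3, 17}.
56^51 ≡ 1 (mod 103)  [q = 2: ≡ 1 ✗]
56^34 ≡ 56 (mod 103)  [q = 3: ≢ 1 ✓]
56^6 ≡ 1 (mod 103)  [q = 17: ≡ 1 ✗]
Since 56^51 ≡ 1, the order of 56 divides 51 < 102, so 56 is not a primitive root.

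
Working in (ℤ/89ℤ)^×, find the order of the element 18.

44

By Lagrange's theorem, ord_89(18) divides φ(89) = 89 − 1 = 88 = 2^3 · 11.
Divisors of 88: 1, 2, 4, 8, 11, 22, 44, 88.
Evaluate successive powers at the divisors of 88:
18^1 ≡ 18
18^2 ≡ 57
18^4 ≡ 45
18^8 ≡ 67
18^11 ≡ 34
18^22 ≡ 88
18^44 ≡ 1
Hence ord(18) = 44.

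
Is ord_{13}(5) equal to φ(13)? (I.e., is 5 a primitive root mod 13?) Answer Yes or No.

No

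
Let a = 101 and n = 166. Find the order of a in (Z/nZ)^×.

82

Since 101 ∈ (Z/166Z)^×, its order divides φ(166) = φ(2)·φ(83) = 1·82 = 82 = 2 · 41.
Divisors of 82: 1, 2, 41, 82.
Check 101^d mod 166 for each divisor in increasing order:
101^1 ≡ 101 (mod 166)
101^2 ≡ 75 (mod 166)
101^41 ≡ 165 (mod 166)
101^82 ≡ 1 (mod 166) ✓
Therefore the multiplicative order of 101 modulo 166 is 82.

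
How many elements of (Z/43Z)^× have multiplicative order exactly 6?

φ(43) = 43 − 1 = 42 = 2 · 3 · 7.
(Z/43Z)^× is cyclic (|G| = 42); a cyclic group of order m has exactly φ(d) elements of each order d | m, and none otherwise.
6 = 2 · 3 divides 42, and φ(6) = 2.

2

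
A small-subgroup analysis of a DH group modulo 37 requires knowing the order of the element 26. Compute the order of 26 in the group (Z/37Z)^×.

Since 26 ∈ (Z/37Z)^×, its order divides φ(37) = 37 − 1 = 36 = 2^2 · 3^2.
Divisors of 36: 1, 2, 3, 4, 6, 9, 12, 18, 36.
Check 26^d mod 37 for each divisor in increasing order:
26^1 ≡ 26
26^2 ≡ 10
26^3 ≡ 1
So ord_37(26) = 3.

3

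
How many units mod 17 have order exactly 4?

2

φ(17) = 17 − 1 = 16 = 2^4.
Since (Z/17Z)^× is cyclic of order 16, the number of elements of order d is φ(d) when d | 16 and 0 otherwise.
4 = 2^2 divides 16, and φ(4) = 2.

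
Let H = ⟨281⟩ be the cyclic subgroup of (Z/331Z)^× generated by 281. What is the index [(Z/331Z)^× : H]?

2

Since 281 ∈ (Z/331Z)^×, its order divides φ(331) = 331 − 1 = 330 = 2 · 3 · 5 · 11.
Divisors of 330: 1, 2, 3, 5, 6, 10, 11, 15, 22, 30, 33, 55, 66, 110, 165, 330.
Check 281^d mod 331 for each divisor in increasing order:
281^1 ≡ 281
281^2 ≡ 183
281^3 ≡ 118
281^5 ≡ 79
281^6 ≡ 22
281^10 ≡ 283
281^11 ≡ 83
281^15 ≡ 180
281^22 ≡ 269
281^30 ≡ 293
281^33 ≡ 150
281^55 ≡ 299
281^66 ≡ 323
281^110 ≡ 31
281^165 ≡ 1
The order of 281 is 165, so the subgroup it generates has 165 elements.
The index is φ(331) / ord(281) = 330 / 165 = 2.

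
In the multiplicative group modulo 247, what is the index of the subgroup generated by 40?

12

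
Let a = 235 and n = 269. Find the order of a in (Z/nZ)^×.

67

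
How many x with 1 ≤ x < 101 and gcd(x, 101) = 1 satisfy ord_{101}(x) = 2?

1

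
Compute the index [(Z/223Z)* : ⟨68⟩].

6

Since 68 ∈ (Z/223Z)^×, its order divides φ(223) = 223 − 1 = 222 = 2 · 3 · 37.
Divisors of 222: 1, 2, 3, 6, 37, 74, 111, 222.
Check 68^d mod 223 for each divisor in increasing order:
68^1 ≡ 68
68^2 ≡ 164
68^3 ≡ 2
68^6 ≡ 4
68^37 ≡ 1
Thus |⟨68⟩| = ord(68) = 37.
The index is φ(223) / ord(68) = 222 / 37 = 6.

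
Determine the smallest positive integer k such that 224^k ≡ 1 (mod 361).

342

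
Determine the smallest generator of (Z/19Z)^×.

φ(19) = 19 − 1 = 18 = 2 · 3^2.
Test candidates g = 2, 3, … against the prime factors q ∈ {2, 3} of φ(19): g is a generator iff g^(18/q) ≢ 1 for every such q.
g = 2: 2^9 ≡ 18; 2^6 ≡ 7 — none is 1, so 2 is a primitive root.
The smallest primitive root modulo 19 is 2.

2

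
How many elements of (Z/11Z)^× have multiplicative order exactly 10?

φ(11) = 11 − 1 = 10 = 2 · 5.
Since (Z/11Z)^× is cyclic of order 10, the number of elements of order d is φ(d) when d | 10 and 0 otherwise.
10 = 2 · 5 divides 10, and φ(10) = 4.

4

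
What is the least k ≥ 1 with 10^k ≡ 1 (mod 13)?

6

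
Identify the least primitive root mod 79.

φ(79) = 79 − 1 = 78 = 2 · 3 · 13.
Test candidates g = 2, 3, … against the prime factors q ∈ {2, 3, 13} of φ(79): g is a generator iff g^(78/q) ≢ 1 for every such q.
g = 2: 2^39 ≡ 1 — hits 1, so not a primitive root.
g = 3: 3^39 ≡ 78; 3^26 ≡ 23; 3^6 ≡ 18 — none is 1, so 3 is a primitive root.
So 3 is the smallest generator of (Z/79Z)^×.

3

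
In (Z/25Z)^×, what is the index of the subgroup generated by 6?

4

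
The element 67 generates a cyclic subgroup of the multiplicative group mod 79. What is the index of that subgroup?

6

By Lagrange's theorem, ord_79(67) divides φ(79) = 79 − 1 = 78 = 2 · 3 · 13.
Divisors of 78: 1, 2, 3, 6, 13, 26, 39, 78.
Compute 67^d (mod 79) for the divisors d until we hit 1:
67^1 ≡ 67
67^2 ≡ 65
67^3 ≡ 10
67^6 ≡ 21
67^13 ≡ 1
So ord_79(67) = 13, hence |⟨67⟩| = 13.
[(Z/79Z)^× : ⟨67⟩] = 78/13 = 6.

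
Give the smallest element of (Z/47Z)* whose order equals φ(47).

5

φ(47) = 47 − 1 = 46 = 2 · 23.
g is a primitive root iff g^(46/q) ≢ 1 (mod 47) for each prime q ∈ {2, 23}.
g = 2: 2^23 ≡ 1 — hits 1, so not a primitive root.
g = 3: 3^23 ≡ 1 — hits 1, so not a primitive root.
g = 4: 4^23 ≡ 1 — hits 1, so not a primitive root.
g = 5: 5^23 ≡ 46; 5^2 ≡ 25 — none is 1, so 5 is a primitive root.
The smallest primitive root modulo 47 is 5.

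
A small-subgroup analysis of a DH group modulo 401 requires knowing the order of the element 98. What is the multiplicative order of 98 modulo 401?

8

ord(98) | φ(401) = 401 − 1 = 400 = 2^4 · 5^2.
Divisors of 400: 1, 2, 4, 5, 8, 10, 16, 20, 25, 40, 50, 80, 100, 200, 400.
Compute 98^d (mod 401) for the divisors d until we hit 1:
98^1 ≡ 98
98^2 ≡ 381
98^4 ≡ 400
98^5 ≡ 303
98^8 ≡ 1
The smallest such exponent is 8, so the order of 98 is 8.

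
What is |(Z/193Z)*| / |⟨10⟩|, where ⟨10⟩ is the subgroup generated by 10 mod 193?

1

ord(10) | φ(193) = 193 − 1 = 192 = 2^6 · 3.
Divisors of 192: 1, 2, 3, 4, 6, 8, 12, 16, 24, 32, 48, 64, 96, 192.
Evaluate successive powers at the divisors of 192:
10^1 ≡ 10 (mod 193)
10^2 ≡ 100 (mod 193)
10^3 ≡ 35 (mod 193)
10^4 ≡ 157 (mod 193)
10^6 ≡ 67 (mod 193)
10^8 ≡ 138 (mod 193)
10^12 ≡ 50 (mod 193)
10^16 ≡ 130 (mod 193)
10^24 ≡ 184 (mod 193)
10^32 ≡ 109 (mod 193)
10^48 ≡ 81 (mod 193)
10^64 ≡ 108 (mod 193)
10^96 ≡ 192 (mod 193)
10^192 ≡ 1 (mod 193) ✓
So ord_193(10) = 192, hence |⟨10⟩| = 192.
Index = |(Z/193Z)^×| / |⟨10⟩| = 192 / 192 = 1.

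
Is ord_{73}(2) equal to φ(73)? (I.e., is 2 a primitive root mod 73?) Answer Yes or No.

φ(73) = 73 − 1 = 72 = 2^3 · 3^2.
2 is a primitive root mod 73 iff 2^(φ(73)/q) ≢ 1 for every prime q | φ(73), i.e. q ∈ {2, 3}.
2^36 ≡ 1 (mod 73)  [q = 2: ≡ 1 ✗]
2^24 ≡ 64 (mod 73)  [q = 3: ≢ 1 ✓]
Since 2^36 ≡ 1, the order of 2 divides 36 < 72, so 2 is not a primitive root.

No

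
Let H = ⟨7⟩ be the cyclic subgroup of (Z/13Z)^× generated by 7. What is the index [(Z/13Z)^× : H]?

1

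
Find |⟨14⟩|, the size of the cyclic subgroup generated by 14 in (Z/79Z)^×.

26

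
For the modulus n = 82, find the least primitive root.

φ(82) = φ(2)·φ(41) = 1·40 = 40 = 2^3 · 5.
Test candidates g = 2, 3, … against the prime factors q ∈ {2, 5} of φ(82): g is a generator iff g^(40/q) ≢ 1 for every such q.
g = 2: gcd(2, 82) = 2 > 1, not a unit — skip.
g = 3: 3^20 ≡ 81; 3^8 ≡ 1 — hits 1, so not a primitive root.
g = 4: gcd(4, 82) = 2 > 1, not a unit — skip.
g = 5: 5^20 ≡ 1 — hits 1, so not a primitive root.
g = 6: gcd(6, 82) = 2 > 1, not a unit — skip.
g = 7: 7^20 ≡ 81; 7^8 ≡ 37 — none is 1, so 7 is a primitive root.
The smallest primitive root modulo 82 is 7.

7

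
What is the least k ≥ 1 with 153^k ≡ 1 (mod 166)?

By Lagrange's theorem, ord_166(153) divides φ(166) = φ(2)·φ(83) = 1·82 = 82 = 2 · 41.
Divisors of 82: 1, 2, 41, 82.
Check 153^d mod 166 for each divisor in increasing order:
153^1 ≡ 153 (mod 166)
153^2 ≡ 3 (mod 166)
153^41 ≡ 1 (mod 166) ✓
Hence ord(153) = 41.

41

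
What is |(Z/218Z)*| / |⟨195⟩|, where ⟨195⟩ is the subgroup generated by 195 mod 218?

3

The order of 195 must divide φ(218) = φ(2)·φ(109) = 1·108 = 108 = 2^2 · 3^3.
Divisors of 108: 1, 2, 3, 4, 6, 9, 12, 18, 27, 36, 54, 108.
Test each divisor d:
195^1 ≡ 195 (mod 218)
195^2 ≡ 93 (mod 218)
195^3 ≡ 41 (mod 218)
195^4 ≡ 147 (mod 218)
195^6 ≡ 155 (mod 218)
195^9 ≡ 33 (mod 218)
195^12 ≡ 45 (mod 218)
195^18 ≡ 217 (mod 218)
195^27 ≡ 185 (mod 218)
195^36 ≡ 1 (mod 218) ✓
Thus |⟨195⟩| = ord(195) = 36.
The index is φ(218) / ord(195) = 108 / 36 = 3.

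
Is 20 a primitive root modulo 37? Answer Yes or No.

Yes

φ(37) = 37 − 1 = 36 = 2^2 · 3^2.
It suffices to check that the order of 20 is not a proper divisor of 36: compute 20^(36/q) for q ∈ {2, 3}.
20^18 ≡ 36 (mod 37)  [q = 2: ≢ 1 ✓]
20^12 ≡ 26 (mod 37)  [q = 3: ≢ 1 ✓]
Every test exponent gives a nontrivial residue, hence 20 generates the full group.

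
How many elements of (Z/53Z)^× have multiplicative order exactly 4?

φ(53) = 53 − 1 = 52 = 2^2 · 13.
(Z/53Z)^× is cyclic (|G| = 52); a cyclic group of order m has exactly φ(d) elements of each order d | m, and none otherwise.
4 = 2^2 divides 52, and φ(4) = 2.

2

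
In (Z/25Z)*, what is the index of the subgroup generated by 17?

1

The order of 17 must divide φ(25) = φ(5^2) = 5·(5−1) = 20 = 2^2 · 5.
Divisors of 20: 1, 2, 4, 5, 10, 20.
Compute 17^d (mod 25) for the divisors d until we hit 1:
17^1 ≡ 17 (mod 25)
17^2 ≡ 14 (mod 25)
17^4 ≡ 21 (mod 25)
17^5 ≡ 7 (mod 25)
17^10 ≡ 24 (mod 25)
17^20 ≡ 1 (mod 25) ✓
Thus |⟨17⟩| = ord(17) = 20.
Index = |(Z/25Z)^×| / |⟨17⟩| = 20 / 20 = 1.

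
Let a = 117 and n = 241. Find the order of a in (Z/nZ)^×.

80

ord(117) | φ(241) = 241 − 1 = 240 = 2^4 · 3 · 5.
Divisors of 240: 1, 2, 3, 4, 5, 6, 8, 10, 12, 15, 16, 20, 24, 30, 40, 48, 60, 80, 120, 240.
Test each divisor d:
117^1 ≡ 117 (mod 241)
117^2 ≡ 193 (mod 241)
117^3 ≡ 168 (mod 241)
117^4 ≡ 135 (mod 241)
117^5 ≡ 130 (mod 241)
117^6 ≡ 27 (mod 241)
117^8 ≡ 150 (mod 241)
117^10 ≡ 30 (mod 241)
117^12 ≡ 6 (mod 241)
117^15 ≡ 44 (mod 241)
117^16 ≡ 87 (mod 241)
117^20 ≡ 177 (mod 241)
117^24 ≡ 36 (mod 241)
117^30 ≡ 8 (mod 241)
117^40 ≡ 240 (mod 241)
117^48 ≡ 91 (mod 241)
117^60 ≡ 64 (mod 241)
117^80 ≡ 1 (mod 241) ✓
Hence ord(117) = 80.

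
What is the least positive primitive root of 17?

3

φ(17) = 17 − 1 = 16 = 2^4.
g is a primitive root iff g^(16/q) ≢ 1 (mod 17) for each prime q ∈ {2}.
g = 2: 2^8 ≡ 1 — hits 1, so not a primitive root.
g = 3: 3^8 ≡ 16 — none is 1, so 3 is a primitive root.
The smallest primitive root modulo 17 is 3.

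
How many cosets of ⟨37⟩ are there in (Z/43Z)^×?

The order of 37 must divide φ(43) = 43 − 1 = 42 = 2 · 3 · 7.
Divisors of 42: 1, 2, 3, 6, 7, 14, 21, 42.
Check 37^d mod 43 for each divisor in increasing order:
37^1 ≡ 37 (mod 43)
37^2 ≡ 36 (mod 43)
37^3 ≡ 42 (mod 43)
37^6 ≡ 1 (mod 43) ✓
Thus |⟨37⟩| = ord(37) = 6.
The index is φ(43) / ord(37) = 42 / 6 = 7.

7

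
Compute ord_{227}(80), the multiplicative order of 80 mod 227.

226

The order of 80 must divide φ(227) = 227 − 1 = 226 = 2 · 113.
Divisors of 226: 1, 2, 113, 226.
Compute 80^d (mod 227) for the divisors d until we hit 1:
80^1 ≡ 80
80^2 ≡ 44
80^113 ≡ 226
80^226 ≡ 1
The smallest such exponent is 226, so the order of 80 is 226.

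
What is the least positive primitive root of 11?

2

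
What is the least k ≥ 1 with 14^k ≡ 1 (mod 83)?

By Lagrange's theorem, ord_83(14) divides φ(83) = 83 − 1 = 82 = 2 · 41.
Divisors of 82: 1, 2, 41, 82.
Check 14^d mod 83 for each divisor in increasing order:
14^1 ≡ 14 (mod 83)
14^2 ≡ 30 (mod 83)
14^41 ≡ 82 (mod 83)
14^82 ≡ 1 (mod 83) ✓
Therefore the multiplicative order of 14 modulo 83 is 82.

82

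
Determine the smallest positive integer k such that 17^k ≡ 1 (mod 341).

30

ord(17) | φ(341) = φ(11·31) = (11−1)·(31−1) = 10·30 = 300 = 2^2 · 3 · 5^2.
Divisors of 300: 1, 2, 3, 4, 5, 6, 10, 12, 15, 20, 25, 30, 50, 60, 75, 100, 150, 300.
Test each divisor d:
17^1 ≡ 17
17^2 ≡ 289
17^3 ≡ 139
17^4 ≡ 317
17^5 ≡ 274
17^6 ≡ 225
17^10 ≡ 56
17^12 ≡ 157
17^15 ≡ 340
17^20 ≡ 67
17^25 ≡ 285
17^30 ≡ 1
Hence ord(17) = 30.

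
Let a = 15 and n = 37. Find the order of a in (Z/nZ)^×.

36

ord(15) | φ(37) = 37 − 1 = 36 = 2^2 · 3^2.
Divisors of 36: 1, 2, 3, 4, 6, 9, 12, 18, 36.
Check 15^d mod 37 for each divisor in increasing order:
15^1 ≡ 15
15^2 ≡ 3
15^3 ≡ 8
15^4 ≡ 9
15^6 ≡ 27
15^9 ≡ 31
15^12 ≡ 26
15^18 ≡ 36
15^36 ≡ 1
Therefore the multiplicative order of 15 modulo 37 is 36.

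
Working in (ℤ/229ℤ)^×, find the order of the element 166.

228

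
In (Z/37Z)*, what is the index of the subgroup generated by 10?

The order of 10 must divide φ(37) = 37 − 1 = 36 = 2^2 · 3^2.
Divisors of 36: 1, 2, 3, 4, 6, 9, 12, 18, 36.
Compute 10^d (mod 37) for the divisors d until we hit 1:
10^1 ≡ 10 (mod 37)
10^2 ≡ 26 (mod 37)
10^3 ≡ 1 (mod 37) ✓
The order of 10 is 3, so the subgroup it generates has 3 elements.
[(Z/37Z)^× : ⟨10⟩] = 36/3 = 12.

12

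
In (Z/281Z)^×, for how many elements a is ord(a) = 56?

φ(281) = 281 − 1 = 280 = 2^3 · 5 · 7.
(Z/281Z)^× is cyclic (|G| = 280); a cyclic group of order m has exactly φ(d) elements of each order d | m, and none otherwise.
56 = 2^3 · 7 divides 280, and φ(56) = 24.

24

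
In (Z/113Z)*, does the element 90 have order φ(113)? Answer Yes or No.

φ(113) = 113 − 1 = 112 = 2^4 · 7.
90 is a primitive root mod 113 iff 90^(φ(113)/q) ≢ 1 for every prime q | φ(113), i.e. q ∈ {2, 7}.
90^56 ≡ 112 (mod 113)  [q = 2: ≢ 1 ✓]
90^16 ≡ 30 (mod 113)  [q = 7: ≢ 1 ✓]
Every test exponent gives a nontrivial residue, hence 90 generates the full group.

Yes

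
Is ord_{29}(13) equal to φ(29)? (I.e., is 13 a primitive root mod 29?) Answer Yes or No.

No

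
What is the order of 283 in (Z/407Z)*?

180

ord(283) | φ(407) = φ(11·37) = (11−1)·(37−1) = 10·36 = 360 = 2^3 · 3^2 · 5.
Divisors of 360: 1, 2, 3, 4, 5, 6, 8, 9, 10, 12, 15, 18, 20, 24, 30, 36, 40, 45, 60, 72, 90, 120, 180, 360.
Compute 283^d (mod 407) for the divisors d until we hit 1:
283^1 ≡ 283 (mod 407)
283^2 ≡ 317 (mod 407)
283^3 ≡ 171 (mod 407)
283^4 ≡ 367 (mod 407)
283^5 ≡ 76 (mod 407)
283^6 ≡ 344 (mod 407)
283^8 ≡ 379 (mod 407)
283^9 ≡ 216 (mod 407)
283^10 ≡ 78 (mod 407)
283^12 ≡ 306 (mod 407)
283^15 ≡ 230 (mod 407)
283^18 ≡ 258 (mod 407)
283^20 ≡ 386 (mod 407)
283^24 ≡ 26 (mod 407)
283^30 ≡ 397 (mod 407)
283^36 ≡ 223 (mod 407)
283^40 ≡ 34 (mod 407)
283^45 ≡ 142 (mod 407)
283^60 ≡ 100 (mod 407)
283^72 ≡ 75 (mod 407)
283^90 ≡ 221 (mod 407)
283^120 ≡ 232 (mod 407)
283^180 ≡ 1 (mod 407) ✓
The smallest such exponent is 180, so the order of 283 is 180.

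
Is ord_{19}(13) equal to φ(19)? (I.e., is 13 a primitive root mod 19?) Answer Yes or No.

Yes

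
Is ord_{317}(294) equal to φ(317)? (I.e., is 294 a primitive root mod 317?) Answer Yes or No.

No

φ(317) = 317 − 1 = 316 = 2^2 · 79.
Test 294^(316/q) mod 317 for each prime factor q of 316:
294^158 ≡ 1 (mod 317)  [q = 2: ≡ 1 ✗]
294^4 ≡ 247 (mod 317)  [q = 79: ≢ 1 ✓]
Since 294^158 ≡ 1, the order of 294 divides 158 < 316, so 294 is not a primitive root.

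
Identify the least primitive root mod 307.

5

φ(307) = 307 − 1 = 306 = 2 · 3^2 · 17.
Test candidates g = 2, 3, … against the prime factors q ∈ {2, 3, 17} of φ(307): g is a generator iff g^(306/q) ≢ 1 for every such q.
g = 2: 2^153 ≡ 306; 2^102 ≡ 1 — hits 1, so not a primitive root.
g = 3: 3^153 ≡ 306; 3^102 ≡ 1 — hits 1, so not a primitive root.
g = 4: 4^153 ≡ 1 — hits 1, so not a primitive root.
g = 5: 5^153 ≡ 306; 5^102 ≡ 289; 5^18 ≡ 81 — none is 1, so 5 is a primitive root.
The smallest primitive root modulo 307 is 5.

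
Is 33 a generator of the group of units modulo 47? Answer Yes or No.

Yes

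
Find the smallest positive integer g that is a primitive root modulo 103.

φ(103) = 103 − 1 = 102 = 2 · 3 · 17.
Test candidates g = 2, 3, … against the prime factors q ∈ {2, 3, 17} of φ(103): g is a generator iff g^(102/q) ≢ 1 for every such q.
g = 2: 2^51 ≡ 1 — hits 1, so not a primitive root.
g = 3: 3^51 ≡ 102; 3^34 ≡ 1 — hits 1, so not a primitive root.
g = 4: 4^51 ≡ 1 — hits 1, so not a primitive root.
g = 5: 5^51 ≡ 102; 5^34 ≡ 56; 5^6 ≡ 72 — none is 1, so 5 is a primitive root.
So 5 is the smallest generator of (Z/103Z)^×.

5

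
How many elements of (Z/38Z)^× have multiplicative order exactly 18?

6

φ(38) = φ(2)·φ(19) = 1·18 = 18 = 2 · 3^2.
(Z/38Z)^× is cyclic (|G| = 18); a cyclic group of order m has exactly φ(d) elements of each order d | m, and none otherwise.
18 = 2 · 3^2 divides 18, and φ(18) = 6.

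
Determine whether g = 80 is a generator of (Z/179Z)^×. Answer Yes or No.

φ(179) = 179 − 1 = 178 = 2 · 89.
It suffices to check that the order of 80 is not a proper divisor of 178: compute 80^(178/q) for q ∈ {2, 89}.
80^89 ≡ 1 (mod 179)  [q = 2: ≡ 1 ✗]
80^2 ≡ 135 (mod 179)  [q = 89: ≢ 1 ✓]
The check at q = 2 fails, so 80 generates a proper subgroup.

No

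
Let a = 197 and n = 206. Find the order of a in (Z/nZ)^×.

34

Since 197 ∈ (Z/206Z)^×, its order divides φ(206) = φ(2)·φ(103) = 1·102 = 102 = 2 · 3 · 17.
Divisors of 102: 1, 2, 3, 6, 17, 34, 51, 102.
Evaluate successive powers at the divisors of 102:
197^1 ≡ 197 (mod 206)
197^2 ≡ 81 (mod 206)
197^3 ≡ 95 (mod 206)
197^6 ≡ 167 (mod 206)
197^17 ≡ 205 (mod 206)
197^34 ≡ 1 (mod 206) ✓
The smallest such exponent is 34, so the order of 197 is 34.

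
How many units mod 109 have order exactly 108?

φ(109) = 109 − 1 = 108 = 2^2 · 3^3.
In a cyclic group of order 108, there are φ(d) elements of order d for each divisor d of 108, and zero for non-divisors.
108 = 2^2 · 3^3 divides 108, and φ(108) = 36.

36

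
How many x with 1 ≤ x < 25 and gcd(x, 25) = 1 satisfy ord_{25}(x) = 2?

φ(25) = φ(5^2) = 5·(5−1) = 20 = 2^2 · 5.
(Z/25Z)^× is cyclic (|G| = 20); a cyclic group of order m has exactly φ(d) elements of each order d | m, and none otherwise.
2 | 20, and φ(2) = 2 − 1 = 1.

1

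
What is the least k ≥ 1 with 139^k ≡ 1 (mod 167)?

By Lagrange's theorem, ord_167(139) divides φ(167) = 167 − 1 = 166 = 2 · 83.
Divisors of 166: 1, 2, 83, 166.
Test each divisor d:
139^1 ≡ 139 (mod 167)
139^2 ≡ 116 (mod 167)
139^83 ≡ 166 (mod 167)
139^166 ≡ 1 (mod 167) ✓
The smallest such exponent is 166, so the order of 139 is 166.

166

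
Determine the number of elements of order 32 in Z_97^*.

φ(97) = 97 − 1 = 96 = 2^5 · 3.
(Z/97Z)^× is cyclic (|G| = 96); a cyclic group of order m has exactly φ(d) elements of each order d | m, and none otherwise.
32 = 2^5 divides 96, and φ(32) = 16.

16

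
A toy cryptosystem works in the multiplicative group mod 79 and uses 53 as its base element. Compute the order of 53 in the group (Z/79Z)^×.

78

ord(53) | φ(79) = 79 − 1 = 78 = 2 · 3 · 13.
Divisors of 78: 1, 2, 3, 6, 13, 26, 39, 78.
Check 53^d mod 79 for each divisor in increasing order:
53^1 ≡ 53 (mod 79)
53^2 ≡ 44 (mod 79)
53^3 ≡ 41 (mod 79)
53^6 ≡ 22 (mod 79)
53^13 ≡ 56 (mod 79)
53^26 ≡ 55 (mod 79)
53^39 ≡ 78 (mod 79)
53^78 ≡ 1 (mod 79) ✓
So ord_79(53) = 78.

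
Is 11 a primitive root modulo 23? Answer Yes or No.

Yes

φ(23) = 23 − 1 = 22 = 2 · 11.
11 is a primitive root mod 23 iff 11^(φ(23)/q) ≢ 1 for every prime q | φ(23), i.e. q ∈ {2, 11}.
11^11 ≡ 22 (mod 23)  [q = 2: ≢ 1 ✓]
11^2 ≡ 6 (mod 23)  [q = 11: ≢ 1 ✓]
None equal 1, so ord_23(11) = 22: 11 is a primitive root.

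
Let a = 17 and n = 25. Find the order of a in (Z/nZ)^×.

20

By Lagrange's theorem, ord_25(17) divides φ(25) = φ(5^2) = 5·(5−1) = 20 = 2^2 · 5.
Divisors of 20: 1, 2, 4, 5, 10, 20.
Evaluate successive powers at the divisors of 20:
17^1 ≡ 17 (mod 25)
17^2 ≡ 14 (mod 25)
17^4 ≡ 21 (mod 25)
17^5 ≡ 7 (mod 25)
17^10 ≡ 24 (mod 25)
17^20 ≡ 1 (mod 25) ✓
Therefore the multiplicative order of 17 modulo 25 is 20.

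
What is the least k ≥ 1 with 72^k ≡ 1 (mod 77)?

30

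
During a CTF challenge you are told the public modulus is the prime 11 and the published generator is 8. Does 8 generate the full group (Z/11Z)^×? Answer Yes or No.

Yes

φ(11) = 11 − 1 = 10 = 2 · 5.
It suffices to check that the order of 8 is not a proper divisor of 10: compute 8^(10/q) for q ∈ {2, 5}.
8^5 ≡ 10 (mod 11)  [q = 2: ≢ 1 ✓]
8^2 ≡ 9 (mod 11)  [q = 5: ≢ 1 ✓]
Every test exponent gives a nontrivial residue, hence 8 generates the full group.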